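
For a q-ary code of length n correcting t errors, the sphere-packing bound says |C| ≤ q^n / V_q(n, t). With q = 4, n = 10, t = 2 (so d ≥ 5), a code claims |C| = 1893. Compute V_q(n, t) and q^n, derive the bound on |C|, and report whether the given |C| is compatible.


V_q(n, t) = 436, q^n = 1048576, Hamming bound = 2404, |C| = 1893 ≤ bound (satisfied).

Step 1: Compute V_q(n, t) = Σ_{j=0}^2 C(n, j) (q−1)^j.
  j = 0: C(10,0)·(3)^0 = 1·1 = 1.
  j = 1: C(10,1)·(3)^1 = 10·3 = 30.
  j = 2: C(10,2)·(3)^2 = 45·9 = 405.
  V_q(n, t) = 1 + 30 + 405 = 436.
Step 2: q^n = 4^10 = 1048576.
Step 3: Hamming bound ⌊q^n / V_q(n,t)⌋ = ⌊1048576/436⌋ = 2404.
Step 4: Compare |C| = 1893 to 2404: satisfied.
The claimed |C| lies below the Hamming bound.


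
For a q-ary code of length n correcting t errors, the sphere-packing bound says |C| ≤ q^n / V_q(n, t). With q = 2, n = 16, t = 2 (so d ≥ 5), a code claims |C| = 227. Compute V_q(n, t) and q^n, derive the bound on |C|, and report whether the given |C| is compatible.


V_q(n, t) = 137, q^n = 65536, Hamming bound = 478, |C| = 227 ≤ bound (satisfied).

Step 1: Compute V_q(n, t) = Σ_{j=0}^2 C(n, j) (q−1)^j.
  j = 0: C(16,0)·(1)^0 = 1·1 = 1.
  j = 1: C(16,1)·(1)^1 = 16·1 = 16.
  j = 2: C(16,2)·(1)^2 = 120·1 = 120.
  V_q(n, t) = 1 + 16 + 120 = 137.
Step 2: q^n = 2^16 = 65536.
Step 3: Hamming bound ⌊q^n / V_q(n,t)⌋ = ⌊65536/137⌋ = 478.
Step 4: Compare |C| = 227 to 478: satisfied.
The claimed |C| lies below the Hamming bound.


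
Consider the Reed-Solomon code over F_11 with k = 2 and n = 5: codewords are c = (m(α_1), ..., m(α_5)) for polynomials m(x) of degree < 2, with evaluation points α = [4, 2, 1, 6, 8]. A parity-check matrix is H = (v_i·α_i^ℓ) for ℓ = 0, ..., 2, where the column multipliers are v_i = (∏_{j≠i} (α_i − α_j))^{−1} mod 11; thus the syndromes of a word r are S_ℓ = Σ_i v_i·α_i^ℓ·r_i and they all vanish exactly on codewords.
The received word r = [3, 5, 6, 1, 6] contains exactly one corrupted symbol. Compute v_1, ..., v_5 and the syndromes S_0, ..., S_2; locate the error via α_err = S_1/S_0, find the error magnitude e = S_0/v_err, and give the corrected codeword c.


S = (3, 2, 5), error at position 5, error magnitude e = 7, c = [3, 5, 6, 1, 10].

Step 1: column multipliers v_i = (∏_{j≠i}(α_i − α_j))^{−1} mod 11.
  i = 1 (α = 4): (4−2)(4−1)(4−6)(4−8) = 2·3·(−2)·(−4) = 48 ≡ 4, so v_1 = 4^{−1} = 3 (mod 11).
  i = 2 (α = 2): (2−4)(2−1)(2−6)(2−8) = (−2)·1·(−4)·(−6) = −48 ≡ 7, so v_2 = 7^{−1} = 8 (mod 11).
  i = 3 (α = 1): (1−4)(1−2)(1−6)(1−8) = (−3)·(−1)·(−5)·(−7) = 105 ≡ 6, so v_3 = 6^{−1} = 2 (mod 11).
  i = 4 (α = 6): (6−4)(6−2)(6−1)(6−8) = 2·4·5·(−2) = −80 ≡ 8, so v_4 = 8^{−1} = 7 (mod 11).
  i = 5 (α = 8): (8−4)(8−2)(8−1)(8−6) = 4·6·7·2 = 336 ≡ 6, so v_5 = 6^{−1} = 2 (mod 11).
  v = [3, 8, 2, 7, 2].
Step 2: syndromes of r = [3, 5, 6, 1, 6] (all sums mod 11).
  S_0 = Σ v_i r_i = 3·3 + 8·5 + 2·6 + 7·1 + 2·6 = 80 ≡ 3.
  S_1 = Σ v_i α_i r_i = 3·4·3 + 8·2·5 + 2·1·6 + 7·6·1 + 2·8·6 = 266 ≡ 2.
  α_i^2 mod 11 = [5, 4, 1, 3, 9].
  S_2 = Σ v_i α_i^2 r_i = 3·5·3 + 8·4·5 + 2·1·6 + 7·3·1 + 2·9·6 = 346 ≡ 5.
  S = (3, 2, 5) ≠ 0, so r is not a codeword (an error is present).
Step 3: locate the error. For a single error e at position i, S_ℓ = v_i·e·α_i^ℓ, so α_err = S_1/S_0.
  S_0^{−1} = 3^{−1} = 4 (mod 11), so α_err = 2·4 = 8 ≡ 8 = α_5. Error position i = 5.
  Consistency check: S_2/S_1 = 5·6 = 30 ≡ 8 = α_err ✓ (single-error assumption holds).
Step 4: error magnitude e = S_0/v_5 = S_0·∏_{j≠5}(α_5 − α_j) = 3·6 = 18 ≡ 7 (mod 11).
Step 5: correct position 5: c_5 = r_5 − e = 6 − 7 ≡ 10 (mod 11). Hence c = [3, 5, 6, 1, 10].
  Check: interpolating c through the α_i gives m(x) = 7 + 10·x (degree < 2) with m(α_i) = c_i for every i, so c is indeed a codeword.


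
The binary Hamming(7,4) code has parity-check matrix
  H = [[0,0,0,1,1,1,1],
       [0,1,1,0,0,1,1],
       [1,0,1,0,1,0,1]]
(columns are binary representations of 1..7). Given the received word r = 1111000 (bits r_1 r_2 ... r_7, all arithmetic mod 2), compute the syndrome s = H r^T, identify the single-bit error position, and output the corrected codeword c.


s = (1, 0, 0)^T, error position = 4, corrected codeword c = 1110000

Compute s = H r^T mod 2 one row at a time:
  s_1 = 1 + 0 + 0 + 0 = 1 ≡ 1 (mod 2).
  s_2 = 1 + 1 + 0 + 0 = 2 ≡ 0 (mod 2).
  s_3 = 1 + 1 + 0 + 0 = 2 ≡ 0 (mod 2).
s = (1, 0, 0)^T — this equals column 4 of H (binary 100), so error is at position 4.
Correct: flip bit 4 of r = 1111000 to get c = 1110000.


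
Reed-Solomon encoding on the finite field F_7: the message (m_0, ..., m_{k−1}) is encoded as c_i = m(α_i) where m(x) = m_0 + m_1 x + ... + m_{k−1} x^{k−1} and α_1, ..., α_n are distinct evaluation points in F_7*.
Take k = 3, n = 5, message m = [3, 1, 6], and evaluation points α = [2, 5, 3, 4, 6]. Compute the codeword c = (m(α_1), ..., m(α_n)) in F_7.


c = [1, 4, 4, 5, 1]

Message polynomial: m(x) = 3 + 1·x + 6·x^2 (mod 7).
For each evaluation point α_i, compute m(α_i) mod 7:
  α_1 = 2: Horner steps 6 → 6 → 1, so m(2) = 1.
  α_2 = 5: Horner steps 6 → 3 → 4, so m(5) = 4.
  α_3 = 3: Horner steps 6 → 5 → 4, so m(3) = 4.
  α_4 = 4: Horner steps 6 → 4 → 5, so m(4) = 5.
  α_5 = 6: Horner steps 6 → 2 → 1, so m(6) = 1.
Codeword c = [1, 4, 4, 5, 1] ∈ F_7^5.


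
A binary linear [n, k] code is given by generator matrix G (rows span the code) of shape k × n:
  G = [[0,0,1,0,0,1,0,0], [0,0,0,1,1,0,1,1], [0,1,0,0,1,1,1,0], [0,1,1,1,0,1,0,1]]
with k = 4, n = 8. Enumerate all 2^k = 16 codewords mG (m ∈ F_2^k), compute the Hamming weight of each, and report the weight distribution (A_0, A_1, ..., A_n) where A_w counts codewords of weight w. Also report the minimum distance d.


Weight distribution: A_0 = 1, A_1 = 2, A_2 = 1, A_3 = 2, A_4 = 5, A_5 = 4, A_6 = 1. Minimum distance d = 1.

Enumerate all 2^4 = 16 messages m ∈ F_2^4.
For each, compute codeword c = mG in F_2^8, then tally its weight.
  m = 0000 → c = 00000000, weight = 0.
  m = 1000 → c = 00100100, weight = 2.
  m = 0100 → c = 00011011, weight = 4.
  m = 1100 → c = 00111111, weight = 6.
  m = 0010 → c = 01001110, weight = 4.
  m = 1010 → c = 01101010, weight = 4.
  m = 0110 → c = 01010101, weight = 4.
  m = 1110 → c = 01110001, weight = 4.
  m = 0001 → c = 01110101, weight = 5.
  m = 1001 → c = 01010001, weight = 3.
  m = 0101 → c = 01101110, weight = 5.
  m = 1101 → c = 01001010, weight = 3.
  m = 0011 → c = 00111011, weight = 5.
  m = 1011 → c = 00011111, weight = 5.
  m = 0111 → c = 00100000, weight = 1.
  m = 1111 → c = 00000100, weight = 1.
Tally weights:
  weight 0: 1 codewords.
  weight 1: 2 codewords.
  weight 2: 1 codewords.
  weight 3: 2 codewords.
  weight 4: 5 codewords.
  weight 5: 4 codewords.
  weight 6: 1 codewords.
Minimum distance d = smallest w > 0 with A_w > 0 = 1.
Sanity: Σ A_w = 16 = 2^4 = 16 ✓.


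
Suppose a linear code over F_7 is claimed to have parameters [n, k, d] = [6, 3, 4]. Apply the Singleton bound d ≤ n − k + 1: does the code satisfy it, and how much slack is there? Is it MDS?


Singleton RHS = n − k + 1 = 4, slack = 0, bound satisfied, MDS.

Singleton bound: d ≤ n − k + 1.
Here n = 6, k = 3, so n − k + 1 = 4.
Given d = 4, check d ≤ 4: YES.
Slack = (n − k + 1) − d = 0.
The code is MDS (slack = 0).
Description: the claimed parameters are [6, 3, 4]_7; such a code would be MDS (meets Singleton bound).


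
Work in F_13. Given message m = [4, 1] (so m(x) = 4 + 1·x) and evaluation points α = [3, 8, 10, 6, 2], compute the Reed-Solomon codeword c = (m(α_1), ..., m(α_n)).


c = [7, 12, 1, 10, 6]

Message polynomial: m(x) = 4 + 1·x (mod 13).
For each evaluation point α_i, compute m(α_i) mod 13:
  α_1 = 3: Horner steps 1 → 7, so m(3) = 7.
  α_2 = 8: Horner steps 1 → 12, so m(8) = 12.
  α_3 = 10: Horner steps 1 → 1, so m(10) = 1.
  α_4 = 6: Horner steps 1 → 10, so m(6) = 10.
  α_5 = 2: Horner steps 1 → 6, so m(2) = 6.
Codeword c = [7, 12, 1, 10, 6] ∈ F_13^5.


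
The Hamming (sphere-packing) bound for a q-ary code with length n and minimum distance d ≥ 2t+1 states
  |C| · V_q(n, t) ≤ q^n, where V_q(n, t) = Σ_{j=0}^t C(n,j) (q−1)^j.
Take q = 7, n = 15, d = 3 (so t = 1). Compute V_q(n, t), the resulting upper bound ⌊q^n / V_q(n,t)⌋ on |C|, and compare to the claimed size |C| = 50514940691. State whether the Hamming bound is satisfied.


V_q(n, t) = 91, q^n = 4747561509943, Hamming bound = 52171005603, |C| = 50514940691 ≤ bound (satisfied).

Step 1: Compute V_q(n, t) = Σ_{j=0}^1 C(n, j) (q−1)^j.
  j = 0: C(15,0)·(6)^0 = 1·1 = 1.
  j = 1: C(15,1)·(6)^1 = 15·6 = 90.
  V_q(n, t) = 1 + 90 = 91.
Step 2: q^n = 7^15 = 4747561509943.
Step 3: Hamming bound ⌊q^n / V_q(n,t)⌋ = ⌊4747561509943/91⌋ = 52171005603.
Step 4: Compare |C| = 50514940691 to 52171005603: satisfied.
The claimed |C| lies below the Hamming bound.


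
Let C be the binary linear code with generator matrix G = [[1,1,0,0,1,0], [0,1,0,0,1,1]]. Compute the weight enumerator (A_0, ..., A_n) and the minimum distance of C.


Weight distribution: A_0 = 1, A_2 = 1, A_3 = 2. Minimum distance d = 2.

Enumerate all 2^2 = 4 messages m ∈ F_2^2.
For each, compute codeword c = mG in F_2^6, then tally its weight.
  m = 00 → c = 000000, weight = 0.
  m = 10 → c = 110010, weight = 3.
  m = 01 → c = 010011, weight = 3.
  m = 11 → c = 100001, weight = 2.
Tally weights:
  weight 0: 1 codewords.
  weight 2: 1 codewords.
  weight 3: 2 codewords.
Minimum distance d = smallest w > 0 with A_w > 0 = 2.
Sanity: Σ A_w = 4 = 2^2 = 4 ✓.


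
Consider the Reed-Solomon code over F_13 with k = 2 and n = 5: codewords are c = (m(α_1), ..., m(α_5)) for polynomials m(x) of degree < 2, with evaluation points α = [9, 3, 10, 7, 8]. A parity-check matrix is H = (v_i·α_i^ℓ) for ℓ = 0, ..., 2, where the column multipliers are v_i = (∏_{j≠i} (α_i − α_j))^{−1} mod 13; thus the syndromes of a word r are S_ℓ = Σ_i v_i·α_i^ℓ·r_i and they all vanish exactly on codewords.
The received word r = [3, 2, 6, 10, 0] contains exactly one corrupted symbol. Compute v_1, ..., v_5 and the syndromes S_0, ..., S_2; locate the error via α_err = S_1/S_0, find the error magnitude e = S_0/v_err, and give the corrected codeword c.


S = (7, 8, 11), error at position 2, error magnitude e = 4, c = [3, 11, 6, 10, 0].

Step 1: column multipliers v_i = (∏_{j≠i}(α_i − α_j))^{−1} mod 13.
  i = 1 (α = 9): (9−3)(9−10)(9−7)(9−8) = 6·(−1)·2·1 = −12 ≡ 1, so v_1 = 1^{−1} = 1 (mod 13).
  i = 2 (α = 3): (3−9)(3−10)(3−7)(3−8) = (−6)·(−7)·(−4)·(−5) = 840 ≡ 8, so v_2 = 8^{−1} = 5 (mod 13).
  i = 3 (α = 10): (10−9)(10−3)(10−7)(10−8) = 1·7·3·2 = 42 ≡ 3, so v_3 = 3^{−1} = 9 (mod 13).
  i = 4 (α = 7): (7−9)(7−3)(7−10)(7−8) = (−2)·4·(−3)·(−1) = −24 ≡ 2, so v_4 = 2^{−1} = 7 (mod 13).
  i = 5 (α = 8): (8−9)(8−3)(8−10)(8−7) = (−1)·5·(−2)·1 = 10 ≡ 10, so v_5 = 10^{−1} = 4 (mod 13).
  v = [1, 5, 9, 7, 4].
Step 2: syndromes of r = [3, 2, 6, 10, 0] (all sums mod 13).
  S_0 = Σ v_i r_i = 1·3 + 5·2 + 9·6 + 7·10 + 4·0 = 137 ≡ 7.
  S_1 = Σ v_i α_i r_i = 1·9·3 + 5·3·2 + 9·10·6 + 7·7·10 + 4·8·0 = 1087 ≡ 8.
  α_i^2 mod 13 = [3, 9, 9, 10, 12].
  S_2 = Σ v_i α_i^2 r_i = 1·3·3 + 5·9·2 + 9·9·6 + 7·10·10 + 4·12·0 = 1285 ≡ 11.
  S = (7, 8, 11) ≠ 0, so r is not a codeword (an error is present).
Step 3: locate the error. For a single error e at position i, S_ℓ = v_i·e·α_i^ℓ, so α_err = S_1/S_0.
  S_0^{−1} = 7^{−1} = 2 (mod 13), so α_err = 8·2 = 16 ≡ 3 = α_2. Error position i = 2.
  Consistency check: S_2/S_1 = 11·5 = 55 ≡ 3 = α_err ✓ (single-error assumption holds).
Step 4: error magnitude e = S_0/v_2 = S_0·∏_{j≠2}(α_2 − α_j) = 7·8 = 56 ≡ 4 (mod 13).
Step 5: correct position 2: c_2 = r_2 − e = 2 − 4 ≡ 11 (mod 13). Hence c = [3, 11, 6, 10, 0].
  Check: interpolating c through the α_i gives m(x) = 2 + 3·x (degree < 2) with m(α_i) = c_i for every i, so c is indeed a codeword.


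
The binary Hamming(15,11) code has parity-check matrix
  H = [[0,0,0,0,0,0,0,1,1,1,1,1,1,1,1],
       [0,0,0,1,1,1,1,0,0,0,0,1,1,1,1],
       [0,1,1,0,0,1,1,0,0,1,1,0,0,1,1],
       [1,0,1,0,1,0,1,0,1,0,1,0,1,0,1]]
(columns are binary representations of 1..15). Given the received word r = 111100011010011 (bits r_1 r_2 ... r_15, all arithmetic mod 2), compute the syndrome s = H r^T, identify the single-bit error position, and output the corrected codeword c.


s = (1, 1, 1, 1)^T, error position = 15, corrected codeword c = 111100011010010

Compute s = H r^T mod 2 one row at a time:
  s_1 = 1 + 1 + 0 + 1 + 0 + 0 + 1 + 1 = 5 ≡ 1 (mod 2).
  s_2 = 1 + 0 + 0 + 0 + 0 + 0 + 1 + 1 = 3 ≡ 1 (mod 2).
  s_3 = 1 + 1 + 0 + 0 + 0 + 1 + 1 + 1 = 5 ≡ 1 (mod 2).
  s_4 = 1 + 1 + 0 + 0 + 1 + 1 + 0 + 1 = 5 ≡ 1 (mod 2).
s = (1, 1, 1, 1)^T — this equals column 15 of H (binary 1111), so error is at position 15.
Correct: flip bit 15 of r = 111100011010011 to get c = 111100011010010.


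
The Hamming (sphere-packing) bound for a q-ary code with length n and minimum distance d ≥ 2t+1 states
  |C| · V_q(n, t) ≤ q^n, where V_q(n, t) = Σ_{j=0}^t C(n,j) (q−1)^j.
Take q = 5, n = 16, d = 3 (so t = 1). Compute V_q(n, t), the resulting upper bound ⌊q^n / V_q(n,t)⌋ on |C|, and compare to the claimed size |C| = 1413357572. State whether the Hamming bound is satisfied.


V_q(n, t) = 65, q^n = 152587890625, Hamming bound = 2347506009, |C| = 1413357572 ≤ bound (satisfied).

Step 1: Compute V_q(n, t) = Σ_{j=0}^1 C(n, j) (q−1)^j.
  j = 0: C(16,0)·(4)^0 = 1·1 = 1.
  j = 1: C(16,1)·(4)^1 = 16·4 = 64.
  V_q(n, t) = 1 + 64 = 65.
Step 2: q^n = 5^16 = 152587890625.
Step 3: Hamming bound ⌊q^n / V_q(n,t)⌋ = ⌊152587890625/65⌋ = 2347506009.
Step 4: Compare |C| = 1413357572 to 2347506009: satisfied.
The claimed |C| lies below the Hamming bound.


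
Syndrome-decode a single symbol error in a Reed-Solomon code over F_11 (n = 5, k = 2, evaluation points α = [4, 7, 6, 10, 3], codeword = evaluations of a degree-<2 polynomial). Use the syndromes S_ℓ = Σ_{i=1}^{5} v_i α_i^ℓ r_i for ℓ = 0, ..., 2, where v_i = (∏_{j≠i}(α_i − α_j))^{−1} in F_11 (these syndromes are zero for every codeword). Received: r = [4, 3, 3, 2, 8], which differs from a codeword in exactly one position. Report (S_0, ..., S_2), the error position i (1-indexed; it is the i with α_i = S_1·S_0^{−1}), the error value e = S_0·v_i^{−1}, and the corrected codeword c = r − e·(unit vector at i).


S = (9, 10, 5), error at position 3, error magnitude e = 7, c = [4, 3, 7, 2, 8].

Step 1: column multipliers v_i = (∏_{j≠i}(α_i − α_j))^{−1} mod 11.
  i = 1 (α = 4): (4−7)(4−6)(4−10)(4−3) = (−3)·(−2)·(−6)·1 = −36 ≡ 8, so v_1 = 8^{−1} = 7 (mod 11).
  i = 2 (α = 7): (7−4)(7−6)(7−10)(7−3) = 3·1·(−3)·4 = −36 ≡ 8, so v_2 = 8^{−1} = 7 (mod 11).
  i = 3 (α = 6): (6−4)(6−7)(6−10)(6−3) = 2·(−1)·(−4)·3 = 24 ≡ 2, so v_3 = 2^{−1} = 6 (mod 11).
  i = 4 (α = 10): (10−4)(10−7)(10−6)(10−3) = 6·3·4·7 = 504 ≡ 9, so v_4 = 9^{−1} = 5 (mod 11).
  i = 5 (α = 3): (3−4)(3−7)(3−6)(3−10) = (−1)·(−4)·(−3)·(−7) = 84 ≡ 7, so v_5 = 7^{−1} = 8 (mod 11).
  v = [7, 7, 6, 5, 8].
Step 2: syndromes of r = [4, 3, 3, 2, 8] (all sums mod 11).
  S_0 = Σ v_i r_i = 7·4 + 7·3 + 6·3 + 5·2 + 8·8 = 141 ≡ 9.
  S_1 = Σ v_i α_i r_i = 7·4·4 + 7·7·3 + 6·6·3 + 5·10·2 + 8·3·8 = 659 ≡ 10.
  α_i^2 mod 11 = [5, 5, 3, 1, 9].
  S_2 = Σ v_i α_i^2 r_i = 7·5·4 + 7·5·3 + 6·3·3 + 5·1·2 + 8·9·8 = 885 ≡ 5.
  S = (9, 10, 5) ≠ 0, so r is not a codeword (an error is present).
Step 3: locate the error. For a single error e at position i, S_ℓ = v_i·e·α_i^ℓ, so α_err = S_1/S_0.
  S_0^{−1} = 9^{−1} = 5 (mod 11), so α_err = 10·5 = 50 ≡ 6 = α_3. Error position i = 3.
  Consistency check: S_2/S_1 = 5·10 = 50 ≡ 6 = α_err ✓ (single-error assumption holds).
Step 4: error magnitude e = S_0/v_3 = S_0·∏_{j≠3}(α_3 − α_j) = 9·2 = 18 ≡ 7 (mod 11).
Step 5: correct position 3: c_3 = r_3 − e = 3 − 7 ≡ 7 (mod 11). Hence c = [4, 3, 7, 2, 8].
  Check: interpolating c through the α_i gives m(x) = 9 + 7·x (degree < 2) with m(α_i) = c_i for every i, so c is indeed a codeword.


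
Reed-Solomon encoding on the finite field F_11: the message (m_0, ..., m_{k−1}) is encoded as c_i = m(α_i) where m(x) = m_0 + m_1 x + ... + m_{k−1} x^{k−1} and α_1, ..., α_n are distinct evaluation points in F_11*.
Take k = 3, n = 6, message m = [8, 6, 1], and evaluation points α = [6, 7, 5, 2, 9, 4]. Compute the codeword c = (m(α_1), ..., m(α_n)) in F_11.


c = [3, 0, 8, 2, 0, 4]

Message polynomial: m(x) = 8 + 6·x + 1·x^2 (mod 11).
For each evaluation point α_i, compute m(α_i) mod 11:
  α_1 = 6: Horner steps 1 → 1 → 3, so m(6) = 3.
  α_2 = 7: Horner steps 1 → 2 → 0, so m(7) = 0.
  α_3 = 5: Horner steps 1 → 0 → 8, so m(5) = 8.
  α_4 = 2: Horner steps 1 → 8 → 2, so m(2) = 2.
  α_5 = 9: Horner steps 1 → 4 → 0, so m(9) = 0.
  α_6 = 4: Horner steps 1 → 10 → 4, so m(4) = 4.
Codeword c = [3, 0, 8, 2, 0, 4] ∈ F_11^6.


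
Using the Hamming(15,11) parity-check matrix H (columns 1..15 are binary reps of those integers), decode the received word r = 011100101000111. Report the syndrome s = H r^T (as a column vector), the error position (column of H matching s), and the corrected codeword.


s = (0, 1, 1, 1)^T, error position = 7, corrected codeword c = 011100001000111

Compute s = H r^T mod 2 one row at a time:
  s_1 = 0 + 1 + 0 + 0 + 0 + 1 + 1 + 1 = 4 ≡ 0 (mod 2).
  s_2 = 1 + 0 + 0 + 1 + 0 + 1 + 1 + 1 = 5 ≡ 1 (mod 2).
  s_3 = 1 + 1 + 0 + 1 + 0 + 0 + 1 + 1 = 5 ≡ 1 (mod 2).
  s_4 = 0 + 1 + 0 + 1 + 1 + 0 + 1 + 1 = 5 ≡ 1 (mod 2).
s = (0, 1, 1, 1)^T — this equals column 7 of H (binary 0111), so error is at position 7.
Correct: flip bit 7 of r = 011100101000111 to get c = 011100001000111.


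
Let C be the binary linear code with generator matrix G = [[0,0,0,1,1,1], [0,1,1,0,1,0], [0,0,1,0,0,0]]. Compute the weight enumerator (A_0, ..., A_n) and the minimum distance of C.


Weight distribution: A_0 = 1, A_1 = 1, A_2 = 1, A_3 = 3, A_4 = 2. Minimum distance d = 1.

Enumerate all 2^3 = 8 messages m ∈ F_2^3.
For each, compute codeword c = mG in F_2^6, then tally its weight.
  m = 000 → c = 000000, weight = 0.
  m = 100 → c = 000111, weight = 3.
  m = 010 → c = 011010, weight = 3.
  m = 110 → c = 011101, weight = 4.
  m = 001 → c = 001000, weight = 1.
  m = 101 → c = 001111, weight = 4.
  m = 011 → c = 010010, weight = 2.
  m = 111 → c = 010101, weight = 3.
Tally weights:
  weight 0: 1 codewords.
  weight 1: 1 codewords.
  weight 2: 1 codewords.
  weight 3: 3 codewords.
  weight 4: 2 codewords.
Minimum distance d = smallest w > 0 with A_w > 0 = 1.
Sanity: Σ A_w = 8 = 2^3 = 8 ✓.


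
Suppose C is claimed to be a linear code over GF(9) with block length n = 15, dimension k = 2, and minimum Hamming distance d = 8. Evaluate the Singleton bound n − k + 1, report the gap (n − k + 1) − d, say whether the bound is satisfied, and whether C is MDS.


Singleton RHS = n − k + 1 = 14, slack = 6, bound satisfied, not MDS.

Singleton bound: d ≤ n − k + 1.
Here n = 15, k = 2, so n − k + 1 = 14.
Given d = 8, check d ≤ 14: YES.
Slack = (n − k + 1) − d = 6.
The code is NOT MDS (slack = 6 > 0).
Description: the claimed parameters are [15, 2, 8]_9; such a code would be non-MDS.


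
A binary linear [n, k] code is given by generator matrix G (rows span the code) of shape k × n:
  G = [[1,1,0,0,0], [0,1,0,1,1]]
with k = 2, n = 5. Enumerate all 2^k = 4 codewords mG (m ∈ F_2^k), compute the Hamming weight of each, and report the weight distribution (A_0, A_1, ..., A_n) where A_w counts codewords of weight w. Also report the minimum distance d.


Weight distribution: A_0 = 1, A_2 = 1, A_3 = 2. Minimum distance d = 2.

Enumerate all 2^2 = 4 messages m ∈ F_2^2.
For each, compute codeword c = mG in F_2^5, then tally its weight.
  m = 00 → c = 00000, weight = 0.
  m = 10 → c = 11000, weight = 2.
  m = 01 → c = 01011, weight = 3.
  m = 11 → c = 10011, weight = 3.
Tally weights:
  weight 0: 1 codewords.
  weight 2: 1 codewords.
  weight 3: 2 codewords.
Minimum distance d = smallest w > 0 with A_w > 0 = 2.
Sanity: Σ A_w = 4 = 2^2 = 4 ✓.


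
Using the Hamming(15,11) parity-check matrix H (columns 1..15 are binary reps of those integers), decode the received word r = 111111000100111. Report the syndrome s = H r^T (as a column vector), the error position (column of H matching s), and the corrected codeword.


s = (0, 0, 0, 1)^T, error position = 1, corrected codeword c = 011111000100111

Compute s = H r^T mod 2 one row at a time:
  s_1 = 0 + 0 + 1 + 0 + 0 + 1 + 1 + 1 = 4 ≡ 0 (mod 2).
  s_2 = 1 + 1 + 1 + 0 + 0 + 1 + 1 + 1 = 6 ≡ 0 (mod 2).
  s_3 = 1 + 1 + 1 + 0 + 1 + 0 + 1 + 1 = 6 ≡ 0 (mod 2).
  s_4 = 1 + 1 + 1 + 0 + 0 + 0 + 1 + 1 = 5 ≡ 1 (mod 2).
s = (0, 0, 0, 1)^T — this equals column 1 of H (binary 0001), so error is at position 1.
Correct: flip bit 1 of r = 111111000100111 to get c = 011111000100111.


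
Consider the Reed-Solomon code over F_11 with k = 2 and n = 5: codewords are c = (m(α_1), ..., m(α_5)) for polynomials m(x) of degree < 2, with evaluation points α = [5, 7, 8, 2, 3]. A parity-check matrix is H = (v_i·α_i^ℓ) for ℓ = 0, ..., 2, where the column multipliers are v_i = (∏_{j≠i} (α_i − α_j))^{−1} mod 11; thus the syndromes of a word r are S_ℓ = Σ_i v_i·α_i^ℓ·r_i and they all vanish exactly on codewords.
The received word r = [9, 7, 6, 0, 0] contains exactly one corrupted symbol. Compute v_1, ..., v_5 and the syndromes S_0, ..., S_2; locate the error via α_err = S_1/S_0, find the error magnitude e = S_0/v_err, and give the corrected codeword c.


S = (5, 10, 9), error at position 4, error magnitude e = 10, c = [9, 7, 6, 1, 0].

Step 1: column multipliers v_i = (∏_{j≠i}(α_i − α_j))^{−1} mod 11.
  i = 1 (α = 5): (5−7)(5−8)(5−2)(5−3) = (−2)·(−3)·3·2 = 36 ≡ 3, so v_1 = 3^{−1} = 4 (mod 11).
  i = 2 (α = 7): (7−5)(7−8)(7−2)(7−3) = 2·(−1)·5·4 = −40 ≡ 4, so v_2 = 4^{−1} = 3 (mod 11).
  i = 3 (α = 8): (8−5)(8−7)(8−2)(8−3) = 3·1·6·5 = 90 ≡ 2, so v_3 = 2^{−1} = 6 (mod 11).
  i = 4 (α = 2): (2−5)(2−7)(2−8)(2−3) = (−3)·(−5)·(−6)·(−1) = 90 ≡ 2, so v_4 = 2^{−1} = 6 (mod 11).
  i = 5 (α = 3): (3−5)(3−7)(3−8)(3−2) = (−2)·(−4)·(−5)·1 = −40 ≡ 4, so v_5 = 4^{−1} = 3 (mod 11).
  v = [4, 3, 6, 6, 3].
Step 2: syndromes of r = [9, 7, 6, 0, 0] (all sums mod 11).
  S_0 = Σ v_i r_i = 4·9 + 3·7 + 6·6 + 6·0 + 3·0 = 93 ≡ 5.
  S_1 = Σ v_i α_i r_i = 4·5·9 + 3·7·7 + 6·8·6 + 6·2·0 + 3·3·0 = 615 ≡ 10.
  α_i^2 mod 11 = [3, 5, 9, 4, 9].
  S_2 = Σ v_i α_i^2 r_i = 4·3·9 + 3·5·7 + 6·9·6 + 6·4·0 + 3·9·0 = 537 ≡ 9.
  S = (5, 10, 9) ≠ 0, so r is not a codeword (an error is present).
Step 3: locate the error. For a single error e at position i, S_ℓ = v_i·e·α_i^ℓ, so α_err = S_1/S_0.
  S_0^{−1} = 5^{−1} = 9 (mod 11), so α_err = 10·9 = 90 ≡ 2 = α_4. Error position i = 4.
  Consistency check: S_2/S_1 = 9·10 = 90 ≡ 2 = α_err ✓ (single-error assumption holds).
Step 4: error magnitude e = S_0/v_4 = S_0·∏_{j≠4}(α_4 − α_j) = 5·2 = 10 ≡ 10 (mod 11).
Step 5: correct position 4: c_4 = r_4 − e = 0 − 10 ≡ 1 (mod 11). Hence c = [9, 7, 6, 1, 0].
  Check: interpolating c through the α_i gives m(x) = 3 + 10·x (degree < 2) with m(α_i) = c_i for every i, so c is indeed a codeword.


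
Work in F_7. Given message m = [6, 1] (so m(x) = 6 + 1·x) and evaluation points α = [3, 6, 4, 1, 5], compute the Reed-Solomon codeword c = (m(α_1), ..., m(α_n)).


c = [2, 5, 3, 0, 4]

Message polynomial: m(x) = 6 + 1·x (mod 7).
For each evaluation point α_i, compute m(α_i) mod 7:
  α_1 = 3: Horner steps 1 → 2, so m(3) = 2.
  α_2 = 6: Horner steps 1 → 5, so m(6) = 5.
  α_3 = 4: Horner steps 1 → 3, so m(4) = 3.
  α_4 = 1: Horner steps 1 → 0, so m(1) = 0.
  α_5 = 5: Horner steps 1 → 4, so m(5) = 4.
Codeword c = [2, 5, 3, 0, 4] ∈ F_7^5.


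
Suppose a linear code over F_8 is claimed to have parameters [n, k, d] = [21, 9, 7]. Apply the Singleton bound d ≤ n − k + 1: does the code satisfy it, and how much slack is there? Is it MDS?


Singleton RHS = n − k + 1 = 13, slack = 6, bound satisfied, not MDS.

Singleton bound: d ≤ n − k + 1.
Here n = 21, k = 9, so n − k + 1 = 13.
Given d = 7, check d ≤ 13: YES.
Slack = (n − k + 1) − d = 6.
The code is NOT MDS (slack = 6 > 0).
Description: the claimed parameters are [21, 9, 7]_8; such a code would be non-MDS.


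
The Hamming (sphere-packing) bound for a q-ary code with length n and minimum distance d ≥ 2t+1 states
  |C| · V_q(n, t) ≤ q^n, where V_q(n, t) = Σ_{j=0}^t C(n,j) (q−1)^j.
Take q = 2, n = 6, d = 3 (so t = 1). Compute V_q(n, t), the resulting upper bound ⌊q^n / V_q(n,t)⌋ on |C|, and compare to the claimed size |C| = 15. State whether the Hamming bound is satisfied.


V_q(n, t) = 7, q^n = 64, Hamming bound = 9, |C| = 15 > bound (violated).

Step 1: Compute V_q(n, t) = Σ_{j=0}^1 C(n, j) (q−1)^j.
  j = 0: C(6,0)·(1)^0 = 1·1 = 1.
  j = 1: C(6,1)·(1)^1 = 6·1 = 6.
  V_q(n, t) = 1 + 6 = 7.
Step 2: q^n = 2^6 = 64.
Step 3: Hamming bound ⌊q^n / V_q(n,t)⌋ = ⌊64/7⌋ = 9.
Step 4: Compare |C| = 15 to 9: violated.
The claimed |C| lies above the Hamming bound, so no 2-ary code of length 6 with d ≥ 3 can have 15 codewords.


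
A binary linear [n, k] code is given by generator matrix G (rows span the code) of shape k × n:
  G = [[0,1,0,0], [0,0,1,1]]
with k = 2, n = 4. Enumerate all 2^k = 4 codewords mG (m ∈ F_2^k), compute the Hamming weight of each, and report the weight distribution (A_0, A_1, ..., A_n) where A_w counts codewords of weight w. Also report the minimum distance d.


Weight distribution: A_0 = 1, A_1 = 1, A_2 = 1, A_3 = 1. Minimum distance d = 1.

Enumerate all 2^2 = 4 messages m ∈ F_2^2.
For each, compute codeword c = mG in F_2^4, then tally its weight.
  m = 00 → c = 0000, weight = 0.
  m = 10 → c = 0100, weight = 1.
  m = 01 → c = 0011, weight = 2.
  m = 11 → c = 0111, weight = 3.
Tally weights:
  weight 0: 1 codewords.
  weight 1: 1 codewords.
  weight 2: 1 codewords.
  weight 3: 1 codewords.
Minimum distance d = smallest w > 0 with A_w > 0 = 1.
Sanity: Σ A_w = 4 = 2^2 = 4 ✓.


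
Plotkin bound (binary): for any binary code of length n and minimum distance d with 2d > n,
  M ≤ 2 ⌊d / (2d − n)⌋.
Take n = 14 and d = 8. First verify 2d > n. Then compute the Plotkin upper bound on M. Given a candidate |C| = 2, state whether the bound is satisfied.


Plotkin bound M ≤ 8; given |C| = 2 ≤ bound (satisfied).

Check applicability: 2d = 16, n = 14.
2d − n = 2 > 0, so Plotkin applies.
Compute d/(2d−n) = 8/2 ≈ 4.0000.
⌊d/(2d−n)⌋ = 4.
Plotkin bound: M ≤ 2·4 = 8.
Given |C| = 2, check: satisfied.
This |C| is below the Plotkin bound.


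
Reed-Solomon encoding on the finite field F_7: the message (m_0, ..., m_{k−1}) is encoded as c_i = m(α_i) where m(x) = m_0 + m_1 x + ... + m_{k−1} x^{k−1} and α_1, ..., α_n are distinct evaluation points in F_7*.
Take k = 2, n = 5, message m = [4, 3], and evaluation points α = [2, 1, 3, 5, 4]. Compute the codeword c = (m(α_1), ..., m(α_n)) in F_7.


c = [3, 0, 6, 5, 2]

Message polynomial: m(x) = 4 + 3·x (mod 7).
For each evaluation point α_i, compute m(α_i) mod 7:
  α_1 = 2: Horner steps 3 → 3, so m(2) = 3.
  α_2 = 1: Horner steps 3 → 0, so m(1) = 0.
  α_3 = 3: Horner steps 3 → 6, so m(3) = 6.
  α_4 = 5: Horner steps 3 → 5, so m(5) = 5.
  α_5 = 4: Horner steps 3 → 2, so m(4) = 2.
Codeword c = [3, 0, 6, 5, 2] ∈ F_7^5.


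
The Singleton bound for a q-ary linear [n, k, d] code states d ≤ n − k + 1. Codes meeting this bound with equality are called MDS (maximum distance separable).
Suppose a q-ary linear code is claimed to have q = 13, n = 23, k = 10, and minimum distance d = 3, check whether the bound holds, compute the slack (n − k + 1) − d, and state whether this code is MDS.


Singleton RHS = n − k + 1 = 14, slack = 11, bound satisfied, not MDS.

Singleton bound: d ≤ n − k + 1.
Here n = 23, k = 10, so n − k + 1 = 14.
Given d = 3, check d ≤ 14: YES.
Slack = (n − k + 1) − d = 11.
The code is NOT MDS (slack = 11 > 0).
Description: the claimed parameters are [23, 10, 3]_13; such a code would be non-MDS.


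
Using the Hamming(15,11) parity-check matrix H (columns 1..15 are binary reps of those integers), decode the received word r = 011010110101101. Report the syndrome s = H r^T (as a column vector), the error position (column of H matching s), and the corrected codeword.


s = (1, 1, 1, 1)^T, error position = 15, corrected codeword c = 011010110101100

Compute s = H r^T mod 2 one row at a time:
  s_1 = 1 + 0 + 1 + 0 + 1 + 1 + 0 + 1 = 5 ≡ 1 (mod 2).
  s_2 = 0 + 1 + 0 + 1 + 1 + 1 + 0 + 1 = 5 ≡ 1 (mod 2).
  s_3 = 1 + 1 + 0 + 1 + 1 + 0 + 0 + 1 = 5 ≡ 1 (mod 2).
  s_4 = 0 + 1 + 1 + 1 + 0 + 0 + 1 + 1 = 5 ≡ 1 (mod 2).
s = (1, 1, 1, 1)^T — this equals column 15 of H (binary 1111), so error is at position 15.
Correct: flip bit 15 of r = 011010110101101 to get c = 011010110101100.


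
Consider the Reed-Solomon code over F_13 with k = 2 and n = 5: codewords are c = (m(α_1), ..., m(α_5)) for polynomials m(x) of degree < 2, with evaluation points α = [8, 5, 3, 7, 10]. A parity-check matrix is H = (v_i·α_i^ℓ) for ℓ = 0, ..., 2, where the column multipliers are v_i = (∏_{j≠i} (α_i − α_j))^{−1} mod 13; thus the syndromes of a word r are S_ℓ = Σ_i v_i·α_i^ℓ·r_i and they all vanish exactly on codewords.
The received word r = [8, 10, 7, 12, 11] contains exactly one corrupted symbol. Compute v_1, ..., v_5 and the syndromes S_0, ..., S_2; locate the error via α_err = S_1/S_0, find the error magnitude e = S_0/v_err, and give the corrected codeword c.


S = (7, 10, 5), error at position 4, error magnitude e = 12, c = [8, 10, 7, 0, 11].

Step 1: column multipliers v_i = (∏_{j≠i}(α_i − α_j))^{−1} mod 13.
  i = 1 (α = 8): (8−5)(8−3)(8−7)(8−10) = 3·5·1·(−2) = −30 ≡ 9, so v_1 = 9^{−1} = 3 (mod 13).
  i = 2 (α = 5): (5−8)(5−3)(5−7)(5−10) = (−3)·2·(−2)·(−5) = −60 ≡ 5, so v_2 = 5^{−1} = 8 (mod 13).
  i = 3 (α = 3): (3−8)(3−5)(3−7)(3−10) = (−5)·(−2)·(−4)·(−7) = 280 ≡ 7, so v_3 = 7^{−1} = 2 (mod 13).
  i = 4 (α = 7): (7−8)(7−5)(7−3)(7−10) = (−1)·2·4·(−3) = 24 ≡ 11, so v_4 = 11^{−1} = 6 (mod 13).
  i = 5 (α = 10): (10−8)(10−5)(10−3)(10−7) = 2·5·7·3 = 210 ≡ 2, so v_5 = 2^{−1} = 7 (mod 13).
  v = [3, 8, 2, 6, 7].
Step 2: syndromes of r = [8, 10, 7, 12, 11] (all sums mod 13).
  S_0 = Σ v_i r_i = 3·8 + 8·10 + 2·7 + 6·12 + 7·11 = 267 ≡ 7.
  S_1 = Σ v_i α_i r_i = 3·8·8 + 8·5·10 + 2·3·7 + 6·7·12 + 7·10·11 = 1908 ≡ 10.
  α_i^2 mod 13 = [12, 12, 9, 10, 9].
  S_2 = Σ v_i α_i^2 r_i = 3·12·8 + 8·12·10 + 2·9·7 + 6·10·12 + 7·9·11 = 2787 ≡ 5.
  S = (7, 10, 5) ≠ 0, so r is not a codeword (an error is present).
Step 3: locate the error. For a single error e at position i, S_ℓ = v_i·e·α_i^ℓ, so α_err = S_1/S_0.
  S_0^{−1} = 7^{−1} = 2 (mod 13), so α_err = 10·2 = 20 ≡ 7 = α_4. Error position i = 4.
  Consistency check: S_2/S_1 = 5·4 = 20 ≡ 7 = α_err ✓ (single-error assumption holds).
Step 4: error magnitude e = S_0/v_4 = S_0·∏_{j≠4}(α_4 − α_j) = 7·11 = 77 ≡ 12 (mod 13).
Step 5: correct position 4: c_4 = r_4 − e = 12 − 12 ≡ 0 (mod 13). Hence c = [8, 10, 7, 0, 11].
  Check: interpolating c through the α_i gives m(x) = 9 + 8·x (degree < 2) with m(α_i) = c_i for every i, so c is indeed a codeword.


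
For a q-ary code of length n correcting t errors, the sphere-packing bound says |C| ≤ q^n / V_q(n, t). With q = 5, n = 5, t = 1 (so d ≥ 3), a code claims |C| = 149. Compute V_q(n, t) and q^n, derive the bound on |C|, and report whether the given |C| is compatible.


V_q(n, t) = 21, q^n = 3125, Hamming bound = 148, |C| = 149 > bound (violated).

Step 1: Compute V_q(n, t) = Σ_{j=0}^1 C(n, j) (q−1)^j.
  j = 0: C(5,0)·(4)^0 = 1·1 = 1.
  j = 1: C(5,1)·(4)^1 = 5·4 = 20.
  V_q(n, t) = 1 + 20 = 21.
Step 2: q^n = 5^5 = 3125.
Step 3: Hamming bound ⌊q^n / V_q(n,t)⌋ = ⌊3125/21⌋ = 148.
Step 4: Compare |C| = 149 to 148: violated.
The claimed |C| lies above the Hamming bound, so no 5-ary code of length 5 with d ≥ 3 can have 149 codewords.


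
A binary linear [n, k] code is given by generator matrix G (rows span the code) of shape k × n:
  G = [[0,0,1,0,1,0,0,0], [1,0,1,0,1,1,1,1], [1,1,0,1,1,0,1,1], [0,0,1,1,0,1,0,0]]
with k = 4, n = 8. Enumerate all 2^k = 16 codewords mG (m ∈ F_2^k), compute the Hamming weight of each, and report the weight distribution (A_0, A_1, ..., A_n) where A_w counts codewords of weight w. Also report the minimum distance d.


Weight distribution: A_0 = 1, A_1 = 1, A_2 = 1, A_3 = 3, A_4 = 3, A_5 = 3, A_6 = 3, A_7 = 1. Minimum distance d = 1.

Enumerate all 2^4 = 16 messages m ∈ F_2^4.
For each, compute codeword c = mG in F_2^8, then tally its weight.
  m = 0000 → c = 00000000, weight = 0.
  m = 1000 → c = 00101000, weight = 2.
  m = 0100 → c = 10101111, weight = 6.
  m = 1100 → c = 10000111, weight = 4.
  m = 0010 → c = 11011011, weight = 6.
  m = 1010 → c = 11110011, weight = 6.
  m = 0110 → c = 01110100, weight = 4.
  m = 1110 → c = 01011100, weight = 4.
  m = 0001 → c = 00110100, weight = 3.
  m = 1001 → c = 00011100, weight = 3.
  m = 0101 → c = 10011011, weight = 5.
  m = 1101 → c = 10110011, weight = 5.
  m = 0011 → c = 11101111, weight = 7.
  m = 1011 → c = 11000111, weight = 5.
  m = 0111 → c = 01000000, weight = 1.
  m = 1111 → c = 01101000, weight = 3.
Tally weights:
  weight 0: 1 codewords.
  weight 1: 1 codewords.
  weight 2: 1 codewords.
  weight 3: 3 codewords.
  weight 4: 3 codewords.
  weight 5: 3 codewords.
  weight 6: 3 codewords.
  weight 7: 1 codewords.
Minimum distance d = smallest w > 0 with A_w > 0 = 1.
Sanity: Σ A_w = 16 = 2^4 = 16 ✓.


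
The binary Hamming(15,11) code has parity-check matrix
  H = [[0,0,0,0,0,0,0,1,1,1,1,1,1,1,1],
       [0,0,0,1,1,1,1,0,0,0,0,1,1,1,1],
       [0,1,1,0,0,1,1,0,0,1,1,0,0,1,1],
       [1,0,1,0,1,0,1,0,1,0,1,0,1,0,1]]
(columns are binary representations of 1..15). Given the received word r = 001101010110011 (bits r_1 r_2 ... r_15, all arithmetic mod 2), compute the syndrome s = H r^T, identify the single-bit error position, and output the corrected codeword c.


s = (1, 0, 0, 1)^T, error position = 9, corrected codeword c = 001101011110011

Compute s = H r^T mod 2 one row at a time:
  s_1 = 1 + 0 + 1 + 1 + 0 + 0 + 1 + 1 = 5 ≡ 1 (mod 2).
  s_2 = 1 + 0 + 1 + 0 + 0 + 0 + 1 + 1 = 4 ≡ 0 (mod 2).
  s_3 = 0 + 1 + 1 + 0 + 1 + 1 + 1 + 1 = 6 ≡ 0 (mod 2).
  s_4 = 0 + 1 + 0 + 0 + 0 + 1 + 0 + 1 = 3 ≡ 1 (mod 2).
s = (1, 0, 0, 1)^T — this equals column 9 of H (binary 1001), so error is at position 9.
Correct: flip bit 9 of r = 001101010110011 to get c = 001101011110011.


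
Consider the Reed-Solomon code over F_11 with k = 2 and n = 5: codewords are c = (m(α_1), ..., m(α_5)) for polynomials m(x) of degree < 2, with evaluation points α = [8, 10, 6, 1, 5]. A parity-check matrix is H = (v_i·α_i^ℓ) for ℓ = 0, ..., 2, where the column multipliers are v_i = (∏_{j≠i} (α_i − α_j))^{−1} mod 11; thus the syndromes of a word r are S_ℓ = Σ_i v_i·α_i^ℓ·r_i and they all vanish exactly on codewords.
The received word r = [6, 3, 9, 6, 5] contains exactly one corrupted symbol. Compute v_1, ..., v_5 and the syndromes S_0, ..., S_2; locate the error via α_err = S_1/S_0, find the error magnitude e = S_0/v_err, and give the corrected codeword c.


S = (1, 1, 1), error at position 4, error magnitude e = 6, c = [6, 3, 9, 0, 5].

Step 1: column multipliers v_i = (∏_{j≠i}(α_i − α_j))^{−1} mod 11.
  i = 1 (α = 8): (8−10)(8−6)(8−1)(8−5) = (−2)·2·7·3 = −84 ≡ 4, so v_1 = 4^{−1} = 3 (mod 11).
  i = 2 (α = 10): (10−8)(10−6)(10−1)(10−5) = 2·4·9·5 = 360 ≡ 8, so v_2 = 8^{−1} = 7 (mod 11).
  i = 3 (α = 6): (6−8)(6−10)(6−1)(6−5) = (−2)·(−4)·5·1 = 40 ≡ 7, so v_3 = 7^{−1} = 8 (mod 11).
  i = 4 (α = 1): (1−8)(1−10)(1−6)(1−5) = (−7)·(−9)·(−5)·(−4) = 1260 ≡ 6, so v_4 = 6^{−1} = 2 (mod 11).
  i = 5 (α = 5): (5−8)(5−10)(5−6)(5−1) = (−3)·(−5)·(−1)·4 = −60 ≡ 6, so v_5 = 6^{−1} = 2 (mod 11).
  v = [3, 7, 8, 2, 2].
Step 2: syndromes of r = [6, 3, 9, 6, 5] (all sums mod 11).
  S_0 = Σ v_i r_i = 3·6 + 7·3 + 8·9 + 2·6 + 2·5 = 133 ≡ 1.
  S_1 = Σ v_i α_i r_i = 3·8·6 + 7·10·3 + 8·6·9 + 2·1·6 + 2·5·5 = 848 ≡ 1.
  α_i^2 mod 11 = [9, 1, 3, 1, 3].
  S_2 = Σ v_i α_i^2 r_i = 3·9·6 + 7·1·3 + 8·3·9 + 2·1·6 + 2·3·5 = 441 ≡ 1.
  S = (1, 1, 1) ≠ 0, so r is not a codeword (an error is present).
Step 3: locate the error. For a single error e at position i, S_ℓ = v_i·e·α_i^ℓ, so α_err = S_1/S_0.
  S_0^{−1} = 1^{−1} = 1 (mod 11), so α_err = 1·1 = 1 ≡ 1 = α_4. Error position i = 4.
  Consistency check: S_2/S_1 = 1·1 = 1 ≡ 1 = α_err ✓ (single-error assumption holds).
Step 4: error magnitude e = S_0/v_4 = S_0·∏_{j≠4}(α_4 − α_j) = 1·6 = 6 ≡ 6 (mod 11).
Step 5: correct position 4: c_4 = r_4 − e = 6 − 6 ≡ 0 (mod 11). Hence c = [6, 3, 9, 0, 5].
  Check: interpolating c through the α_i gives m(x) = 7 + 4·x (degree < 2) with m(α_i) = c_i for every i, so c is indeed a codeword.


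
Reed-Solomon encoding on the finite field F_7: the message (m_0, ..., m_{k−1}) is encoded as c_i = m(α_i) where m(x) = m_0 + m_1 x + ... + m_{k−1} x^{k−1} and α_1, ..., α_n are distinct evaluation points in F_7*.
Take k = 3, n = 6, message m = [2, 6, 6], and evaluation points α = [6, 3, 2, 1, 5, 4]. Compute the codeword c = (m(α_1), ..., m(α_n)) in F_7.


c = [2, 4, 3, 0, 0, 3]

Message polynomial: m(x) = 2 + 6·x + 6·x^2 (mod 7).
For each evaluation point α_i, compute m(α_i) mod 7:
  α_1 = 6: Horner steps 6 → 0 → 2, so m(6) = 2.
  α_2 = 3: Horner steps 6 → 3 → 4, so m(3) = 4.
  α_3 = 2: Horner steps 6 → 4 → 3, so m(2) = 3.
  α_4 = 1: Horner steps 6 → 5 → 0, so m(1) = 0.
  α_5 = 5: Horner steps 6 → 1 → 0, so m(5) = 0.
  α_6 = 4: Horner steps 6 → 2 → 3, so m(4) = 3.
Codeword c = [2, 4, 3, 0, 0, 3] ∈ F_7^6.


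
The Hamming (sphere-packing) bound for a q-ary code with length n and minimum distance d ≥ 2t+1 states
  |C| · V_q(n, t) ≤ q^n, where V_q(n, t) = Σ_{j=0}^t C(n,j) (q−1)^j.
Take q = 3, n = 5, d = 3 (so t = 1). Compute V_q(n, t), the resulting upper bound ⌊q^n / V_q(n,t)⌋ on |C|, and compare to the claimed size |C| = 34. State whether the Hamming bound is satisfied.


V_q(n, t) = 11, q^n = 243, Hamming bound = 22, |C| = 34 > bound (violated).

Step 1: Compute V_q(n, t) = Σ_{j=0}^1 C(n, j) (q−1)^j.
  j = 0: C(5,0)·(2)^0 = 1·1 = 1.
  j = 1: C(5,1)·(2)^1 = 5·2 = 10.
  V_q(n, t) = 1 + 10 = 11.
Step 2: q^n = 3^5 = 243.
Step 3: Hamming bound ⌊q^n / V_q(n,t)⌋ = ⌊243/11⌋ = 22.
Step 4: Compare |C| = 34 to 22: violated.
The claimed |C| lies above the Hamming bound, so no 3-ary code of length 5 with d ≥ 3 can have 34 codewords.


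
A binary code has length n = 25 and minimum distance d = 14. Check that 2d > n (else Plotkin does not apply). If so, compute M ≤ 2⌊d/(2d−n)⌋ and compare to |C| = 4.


Plotkin bound M ≤ 8; given |C| = 4 ≤ bound (satisfied).

Check applicability: 2d = 28, n = 25.
2d − n = 3 > 0, so Plotkin applies.
Compute d/(2d−n) = 14/3 ≈ 4.6667.
⌊d/(2d−n)⌋ = 4.
Plotkin bound: M ≤ 2·4 = 8.
Given |C| = 4, check: satisfied.
This |C| is below the Plotkin bound.


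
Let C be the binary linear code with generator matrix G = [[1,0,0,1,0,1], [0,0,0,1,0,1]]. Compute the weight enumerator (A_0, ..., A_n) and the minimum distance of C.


Weight distribution: A_0 = 1, A_1 = 1, A_2 = 1, A_3 = 1. Minimum distance d = 1.

Enumerate all 2^2 = 4 messages m ∈ F_2^2.
For each, compute codeword c = mG in F_2^6, then tally its weight.
  m = 00 → c = 000000, weight = 0.
  m = 10 → c = 100101, weight = 3.
  m = 01 → c = 000101, weight = 2.
  m = 11 → c = 100000, weight = 1.
Tally weights:
  weight 0: 1 codewords.
  weight 1: 1 codewords.
  weight 2: 1 codewords.
  weight 3: 1 codewords.
Minimum distance d = smallest w > 0 with A_w > 0 = 1.
Sanity: Σ A_w = 4 = 2^2 = 4 ✓.
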